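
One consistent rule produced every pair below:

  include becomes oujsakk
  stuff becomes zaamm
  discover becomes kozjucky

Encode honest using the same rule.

The shift depends on letter class: consonant n→u is +7, but vowel i→o is +6. Vowels shift forward by 6 and consonants shift forward by 7.
Applying it to honest: h(cons)+7=o, o(vowel)+6=u, n(cons)+7=u, e(vowel)+6=k, s(cons)+7=z, t(cons)+7=a.

ouukza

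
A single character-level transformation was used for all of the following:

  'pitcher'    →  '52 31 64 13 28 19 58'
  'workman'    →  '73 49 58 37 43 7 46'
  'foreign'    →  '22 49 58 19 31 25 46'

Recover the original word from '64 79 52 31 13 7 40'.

typical

With a=1..z=26, the number is 3·pos + 4.
Decoding 64 79 52 31 13 7 40: 64→(64−4)÷3=20=t, 79→(79−4)÷3=25=y, 52→(52−4)÷3=16=p, 31→(31−4)÷3=9=i, 13→(13−4)÷3=3=c, 7→(7−4)÷3=1=a, 40→(40−4)÷3=12=l.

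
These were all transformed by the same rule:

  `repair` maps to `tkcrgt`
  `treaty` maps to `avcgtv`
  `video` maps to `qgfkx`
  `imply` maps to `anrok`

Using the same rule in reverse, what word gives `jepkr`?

pinch

The output letters match the input read backwards, each shifted +2: repair reversed is riaper. The word is reversed, then every letter is shifted forward by 2.
Decoding jepkr: shift back: j−2=h, e−2=c, p−2=n, k−2=i, r−2=p → hcnip; then reverse → pinch.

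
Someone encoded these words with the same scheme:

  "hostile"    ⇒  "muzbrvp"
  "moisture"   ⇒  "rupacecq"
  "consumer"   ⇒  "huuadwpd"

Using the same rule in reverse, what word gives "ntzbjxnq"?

instance

The shift increases by 1 at each position, starting from +5: 5, 6, 7, ….
Undoing it on ntzbjxnq: n−5=i, t−6=n, z−7=s, b−8=t, j−9=a, x−10=n, n−11=c, q−12=e.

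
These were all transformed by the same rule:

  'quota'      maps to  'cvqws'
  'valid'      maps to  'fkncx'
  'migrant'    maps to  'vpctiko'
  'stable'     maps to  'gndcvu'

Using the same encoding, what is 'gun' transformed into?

Read the word backwards and shift each letter +2.
Applying it to gun: reverse → nug; then shift: n+2=p, u+2=w, g+2=i.

pwi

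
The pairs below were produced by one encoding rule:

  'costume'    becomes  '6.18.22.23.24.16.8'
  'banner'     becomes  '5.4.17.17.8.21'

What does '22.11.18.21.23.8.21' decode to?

Each letter is replaced by its alphabet position (a=1..z=26) + 3.
Reversing it on 22.11.18.21.23.8.21: 22→(22−3)÷1=19=s, 11→(11−3)÷1=8=h, 18→(18−3)÷1=15=o, 21→(21−3)÷1=18=r, 23→(23−3)÷1=20=t, 8→(8−3)÷1=5=e, 21→(21−3)÷1=18=r.

shorter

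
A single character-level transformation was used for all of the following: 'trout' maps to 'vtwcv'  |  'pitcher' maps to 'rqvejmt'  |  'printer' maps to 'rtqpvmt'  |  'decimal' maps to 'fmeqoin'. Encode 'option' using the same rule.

wrvqwp

The shift depends on letter class: consonant t→v is +2, but vowel o→w is +8. Vowels shift forward by 8 and consonants shift forward by 2.
For option: o(vowel)+8=w, p(cons)+2=r, t(cons)+2=v, i(vowel)+8=q, o(vowel)+8=w, n(cons)+2=p.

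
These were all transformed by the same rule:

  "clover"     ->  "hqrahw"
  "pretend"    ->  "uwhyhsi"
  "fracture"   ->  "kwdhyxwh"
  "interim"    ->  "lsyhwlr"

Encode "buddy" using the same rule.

gxiid

The shift depends on letter class: consonant c→h is +5, but vowel o→r is +3. Vowels shift forward by 3 and consonants shift forward by 5.
Applying it to buddy: b(cons)+5=g, u(vowel)+3=x, d(cons)+5=i, d(cons)+5=i, y(cons)+5=d.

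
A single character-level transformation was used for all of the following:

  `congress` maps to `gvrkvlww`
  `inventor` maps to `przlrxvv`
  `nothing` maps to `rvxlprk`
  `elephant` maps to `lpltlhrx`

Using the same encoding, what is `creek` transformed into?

The rule splits by letter class: vowels +7, consonants +4.
On creek: c(cons)+4=g, r(cons)+4=v, e(vowel)+7=l, e(vowel)+7=l, k(cons)+4=o.

gvllo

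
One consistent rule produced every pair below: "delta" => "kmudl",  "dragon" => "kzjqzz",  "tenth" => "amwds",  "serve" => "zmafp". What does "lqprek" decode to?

In delta: d→k is +7, e→m is +8, l→u is +9, t→d is +10 — the shift increases by 1 each position. Letter i (0-indexed) is shifted by i+7, so successive shifts are 7, 8, 9, ….
Undoing it on lqprek: l−7=e, q−8=i, p−9=g, r−10=h, e−11=t, k−12=y.

eighty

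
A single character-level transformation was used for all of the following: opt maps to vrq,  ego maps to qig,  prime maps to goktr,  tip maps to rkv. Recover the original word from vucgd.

beast

The word is reversed, then every letter is shifted forward by 2.
Decoding vucgd: shift back: v−2=t, u−2=s, c−2=a, g−2=e, d−2=b → tsaeb; then reverse → beast.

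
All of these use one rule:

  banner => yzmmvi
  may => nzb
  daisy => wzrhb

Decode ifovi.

Each pair mirrors across the alphabet (b↔y, a↔z, n↔m): positions sum to 25. Each letter is replaced by its mirror in the alphabet: a↔z, b↔y, c↔x, and so on (the Atbash cipher).
Undoing it on ifovi: i↔r, f↔u, o↔l, v↔e, i↔r.

ruler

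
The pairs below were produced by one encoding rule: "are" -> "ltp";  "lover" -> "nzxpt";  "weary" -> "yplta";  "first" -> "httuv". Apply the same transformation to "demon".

fpozp

The shift depends on letter class: consonant r→t is +2, but vowel a→l is +11. Vowels shift forward by 11 and consonants shift forward by 2.
Applying it to demon: d(cons)+2=f, e(vowel)+11=p, m(cons)+2=o, o(vowel)+11=z, n(cons)+2=p.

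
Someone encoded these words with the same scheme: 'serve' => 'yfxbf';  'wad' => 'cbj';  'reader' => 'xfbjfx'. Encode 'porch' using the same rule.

Two shifts are in play — +1 for a/e/i/o/u, +6 for every other letter.
For porch: p(cons)+6=v, o(vowel)+1=p, r(cons)+6=x, c(cons)+6=i, h(cons)+6=n.

vpxin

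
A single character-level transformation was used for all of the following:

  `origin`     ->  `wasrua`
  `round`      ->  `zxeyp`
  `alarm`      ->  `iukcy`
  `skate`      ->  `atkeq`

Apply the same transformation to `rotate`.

In origin: o→w is +8, r→a is +9, i→s is +10, g→r is +11 — the shift increases by 1 each position. Each letter shifts forward by (position + 8), i.e. 8, 9, 10, … — the shift grows by one for each successive letter.
Applying it to rotate: r+8=z, o+9=x, t+10=d, a+11=l, t+12=f, e+13=r.

zxdlfr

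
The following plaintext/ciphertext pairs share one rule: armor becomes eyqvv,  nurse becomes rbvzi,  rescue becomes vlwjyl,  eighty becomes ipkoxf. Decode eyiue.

arena

Shifts by position in armor: pos 0: a→e (+4), pos 1: r→y (+7), pos 2: m→q (+4), pos 3: o→v (+7) — repeating every 2. The shifts repeat in a cycle of length 2: positions 0,1,… shift by +4, +7, then the pattern repeats.
Undoing it on eyiue: e−4=a, y−7=r, i−4=e, u−7=n, e−4=a.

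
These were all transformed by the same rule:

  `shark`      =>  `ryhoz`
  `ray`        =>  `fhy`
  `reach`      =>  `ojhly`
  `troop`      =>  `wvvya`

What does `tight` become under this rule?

aonpa

The output letters match the input read backwards, each shifted +7: shark reversed is krahs. The word is reversed, then every letter is shifted forward by 7.
For tight: reverse → thgit; then shift: t+7=a, h+7=o, g+7=n, i+7=p, t+7=a.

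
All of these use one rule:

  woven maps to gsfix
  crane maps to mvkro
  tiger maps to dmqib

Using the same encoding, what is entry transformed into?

ordvi

Shifts by position in woven: pos 0: w→g (+10), pos 1: o→s (+4), pos 2: v→f (+10), pos 3: e→i (+4) — repeating every 2. It's a Vigenère-style cipher with numeric key [10,4]: position i shifts by key[i mod 2].
On entry: e+10=o, n+4=r, t+10=d, r+4=v, y+10=i.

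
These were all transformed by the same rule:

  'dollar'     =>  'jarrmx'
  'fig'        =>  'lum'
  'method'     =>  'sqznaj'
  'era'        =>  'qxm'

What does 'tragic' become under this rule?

The shift depends on letter class: consonant d→j is +6, but vowel o→a is +12. The rule splits by letter class: vowels +12, consonants +6.
For tragic: t(cons)+6=z, r(cons)+6=x, a(vowel)+12=m, g(cons)+6=m, i(vowel)+12=u, c(cons)+6=i.

zxmmui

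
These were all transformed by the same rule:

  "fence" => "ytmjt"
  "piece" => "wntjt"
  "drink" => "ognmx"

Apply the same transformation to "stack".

lqzjx

f(5)→y(24) and e(4)→t(19) fit y≡5x+25 (mod 26); the inverse of 5 mod 26 is 21. Treating letters as 0–25, the rule is x ↦ 5x + 25 (mod 26).
For stack: s(18)→5·18+25≡11=l; t(19)→5·19+25≡16=q; a(0)→5·0+25≡25=z; c(2)→5·2+25≡9=j; k(10)→5·10+25≡23=x (all mod 26).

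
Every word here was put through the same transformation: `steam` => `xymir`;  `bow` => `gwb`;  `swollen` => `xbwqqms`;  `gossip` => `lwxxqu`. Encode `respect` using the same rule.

wmxumhy

The shift depends on letter class: consonant s→x is +5, but vowel e→m is +8. Two shifts are in play — +8 for a/e/i/o/u, +5 for every other letter.
For respect: r(cons)+5=w, e(vowel)+8=m, s(cons)+5=x, p(cons)+5=u, e(vowel)+8=m, c(cons)+5=h, t(cons)+5=y.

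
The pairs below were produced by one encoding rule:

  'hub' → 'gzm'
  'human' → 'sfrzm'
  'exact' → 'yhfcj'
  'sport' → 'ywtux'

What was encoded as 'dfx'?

say

Read the word backwards and shift each letter +5.
Undoing it on dfx: shift back: d−5=y, f−5=a, x−5=s → yas; then reverse → say.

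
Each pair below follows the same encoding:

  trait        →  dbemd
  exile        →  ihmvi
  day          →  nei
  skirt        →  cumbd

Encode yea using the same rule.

The rule splits by letter class: vowels +4, consonants +10.
For yea: y(cons)+10=i, e(vowel)+4=i, a(vowel)+4=e.

iie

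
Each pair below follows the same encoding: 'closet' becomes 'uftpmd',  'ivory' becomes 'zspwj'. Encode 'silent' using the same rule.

The output letters match the input read backwards, each shifted +1: closet reversed is tesolc. Two steps: reverse the string, then apply a Caesar shift of +1.
On silent: reverse → tnelis; then shift: t+1=u, n+1=o, e+1=f, l+1=m, i+1=j, s+1=t.

uofmjt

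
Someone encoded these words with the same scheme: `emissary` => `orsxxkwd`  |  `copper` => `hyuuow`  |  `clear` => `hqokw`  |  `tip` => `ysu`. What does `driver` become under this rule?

The rule splits by letter class: vowels +10, consonants +5.
For driver: d(cons)+5=i, r(cons)+5=w, i(vowel)+10=s, v(cons)+5=a, e(vowel)+10=o, r(cons)+5=w.

iwsaow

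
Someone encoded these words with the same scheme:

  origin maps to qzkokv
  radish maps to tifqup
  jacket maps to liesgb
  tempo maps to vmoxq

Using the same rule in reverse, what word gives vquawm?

Shifts by position in origin: pos 0: o→q (+2), pos 1: r→z (+8), pos 2: i→k (+2), pos 3: g→o (+8) — repeating every 2. It's a Vigenère-style cipher with numeric key [2,8]: position i shifts by key[i mod 2].
Undoing it on vquawm: v−2=t, q−8=i, u−2=s, a−8=s, w−2=u, m−8=e.

tissue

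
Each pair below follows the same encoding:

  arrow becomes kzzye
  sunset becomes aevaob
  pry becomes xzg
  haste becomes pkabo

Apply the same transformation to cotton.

The shift depends on letter class: consonant r→z is +8, but vowel a→k is +10. The rule splits by letter class: vowels +10, consonants +8.
On cotton: c(cons)+8=k, o(vowel)+10=y, t(cons)+8=b, t(cons)+8=b, o(vowel)+10=y, n(cons)+8=v.

kybbyv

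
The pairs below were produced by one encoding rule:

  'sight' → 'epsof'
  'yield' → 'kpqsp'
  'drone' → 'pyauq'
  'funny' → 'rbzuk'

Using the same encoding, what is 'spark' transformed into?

Shifts by position in sight: pos 0: s→e (+12), pos 1: i→p (+7), pos 2: g→s (+12), pos 3: h→o (+7) — repeating every 2. A repeating key of period 2 is used — shifts +12, +7 over and over.
For spark: s+12=e, p+7=w, a+12=m, r+7=y, k+12=w.

ewmyw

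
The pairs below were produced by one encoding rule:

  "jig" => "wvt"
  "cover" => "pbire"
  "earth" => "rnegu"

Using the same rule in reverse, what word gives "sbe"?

Compare letters: j→w is +13, i→v is +13, g→t is +13 — a constant shift. This is a Caesar cipher with shift 13.
Decoding sbe: s−13=f, b−13=o, e−13=r.

for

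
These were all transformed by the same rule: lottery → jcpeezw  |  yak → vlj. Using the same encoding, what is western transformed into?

ycpedph

The output letters match the input read backwards, each shifted +11: lottery reversed is yrettol. Read the word backwards and shift each letter +11.
Applying it to western: reverse → nretsew; then shift: n+11=y, r+11=c, e+11=p, t+11=e, s+11=d, e+11=p, w+11=h.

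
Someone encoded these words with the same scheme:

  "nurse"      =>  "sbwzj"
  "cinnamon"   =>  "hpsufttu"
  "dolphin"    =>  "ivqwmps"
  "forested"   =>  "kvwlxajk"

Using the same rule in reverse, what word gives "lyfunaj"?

Shifts by position in nurse: pos 0: n→s (+5), pos 1: u→b (+7), pos 2: r→w (+5), pos 3: s→z (+7) — repeating every 2. The shifts repeat in a cycle of length 2: positions 0,1,… shift by +5, +7, then the pattern repeats.
Reversing it on lyfunaj: l−5=g, y−7=r, f−5=a, u−7=n, n−5=i, a−7=t, j−5=e.

granite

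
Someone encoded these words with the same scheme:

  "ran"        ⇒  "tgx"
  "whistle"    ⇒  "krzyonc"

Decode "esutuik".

The output letters match the input read backwards, each shifted +6: ran reversed is nar. The word is reversed, then every letter is shifted forward by 6.
Reversing it on esutuik: shift back: e−6=y, s−6=m, u−6=o, t−6=n, u−6=o, i−6=c, k−6=e → ymonoce; then reverse → economy.

economy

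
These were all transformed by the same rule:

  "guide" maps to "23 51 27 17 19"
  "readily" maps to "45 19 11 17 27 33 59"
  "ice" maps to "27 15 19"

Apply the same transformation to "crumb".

15 45 51 35 13

g(#7)→23 and u(#21)→51: differences scale by 2, so n = 2·pos + 9. Each letter becomes 2×(its alphabet position, a=1..z=26) + 9.
On crumb: c=3→15, r=18→45, u=21→51, m=13→35, b=2→13.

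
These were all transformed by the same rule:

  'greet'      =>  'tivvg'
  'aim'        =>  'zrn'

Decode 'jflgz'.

Each pair mirrors across the alphabet (g↔t, r↔i, e↔v): positions sum to 25. Each letter is replaced by its mirror in the alphabet: a↔z, b↔y, c↔x, and so on (the Atbash cipher).
Reversing it on jflgz: j↔q, f↔u, l↔o, g↔t, z↔a.

quota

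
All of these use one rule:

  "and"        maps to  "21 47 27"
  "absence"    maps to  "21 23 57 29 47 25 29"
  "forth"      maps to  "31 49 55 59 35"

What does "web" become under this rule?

65 29 23

a(#1)→21 and n(#14)→47: differences scale by 2, so n = 2·pos + 19. The formula is n = 2×(alphabet index, a=1) + 19.
Applying it to web: w=23→65, e=5→29, b=2→23.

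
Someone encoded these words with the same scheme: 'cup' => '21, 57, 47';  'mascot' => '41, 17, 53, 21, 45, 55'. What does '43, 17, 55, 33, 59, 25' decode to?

The formula is n = 2×(alphabet index, a=1) + 15.
Reversing it on 43, 17, 55, 33, 59, 25: 43→(43−15)÷2=14=n, 17→(17−15)÷2=1=a, 55→(55−15)÷2=20=t, 33→(33−15)÷2=9=i, 59→(59−15)÷2=22=v, 25→(25−15)÷2=5=e.

native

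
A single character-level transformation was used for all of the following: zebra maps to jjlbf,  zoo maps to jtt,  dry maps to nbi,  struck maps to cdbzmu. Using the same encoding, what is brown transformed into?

lbtgx

Vowels shift forward by 5 and consonants shift forward by 10.
On brown: b(cons)+10=l, r(cons)+10=b, o(vowel)+5=t, w(cons)+10=g, n(cons)+10=x.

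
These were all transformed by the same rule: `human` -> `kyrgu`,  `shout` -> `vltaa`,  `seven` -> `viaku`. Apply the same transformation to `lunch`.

In human: h→k is +3, u→y is +4, m→r is +5, a→g is +6 — the shift increases by 1 each position. Letter i (0-indexed) is shifted by i+3, so successive shifts are 3, 4, 5, ….
Applying it to lunch: l+3=o, u+4=y, n+5=s, c+6=i, h+7=o.

oysio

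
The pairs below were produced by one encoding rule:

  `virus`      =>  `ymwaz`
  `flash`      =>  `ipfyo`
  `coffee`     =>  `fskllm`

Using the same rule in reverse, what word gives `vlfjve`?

In virus: v→y is +3, i→m is +4, r→w is +5, u→a is +6 — the shift increases by 1 each position. Each letter shifts forward by (position + 3), i.e. 3, 4, 5, … — the shift grows by one for each successive letter.
Decoding vlfjve: v−3=s, l−4=h, f−5=a, j−6=d, v−7=o, e−8=w.

shadow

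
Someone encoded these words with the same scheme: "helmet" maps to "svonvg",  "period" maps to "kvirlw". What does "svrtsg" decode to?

height

Each pair mirrors across the alphabet (h↔s, e↔v, l↔o): positions sum to 25. Letters are reflected about the middle of the alphabet (position → 25−position): Atbash.
Undoing it on svrtsg: s↔h, v↔e, r↔i, t↔g, s↔h, g↔t.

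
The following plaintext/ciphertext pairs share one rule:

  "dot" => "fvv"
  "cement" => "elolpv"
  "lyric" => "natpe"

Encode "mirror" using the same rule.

opttvt

The shift depends on letter class: consonant d→f is +2, but vowel o→v is +7. Two shifts are in play — +7 for a/e/i/o/u, +2 for every other letter.
Applying it to mirror: m(cons)+2=o, i(vowel)+7=p, r(cons)+2=t, r(cons)+2=t, o(vowel)+7=v, r(cons)+2=t.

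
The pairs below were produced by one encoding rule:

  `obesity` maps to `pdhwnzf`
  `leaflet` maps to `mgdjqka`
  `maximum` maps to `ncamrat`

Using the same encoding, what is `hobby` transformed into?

iqefd

In obesity: o→p is +1, b→d is +2, e→h is +3, s→w is +4 — the shift increases by 1 each position. The shift increases by 1 at each position, starting from +1: 1, 2, 3, ….
On hobby: h+1=i, o+2=q, b+3=e, b+4=f, y+5=d.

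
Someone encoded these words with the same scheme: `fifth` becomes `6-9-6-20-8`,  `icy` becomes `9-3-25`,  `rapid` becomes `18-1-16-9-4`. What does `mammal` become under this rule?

f is letter #6 and maps to 6: an offset of 0. Letters become their 1-indexed alphabet positions: a=1 … z=26.
For mammal: m=13→13, a=1→1, m=13→13, m=13→13, a=1→1, l=12→12.

13-1-13-13-1-12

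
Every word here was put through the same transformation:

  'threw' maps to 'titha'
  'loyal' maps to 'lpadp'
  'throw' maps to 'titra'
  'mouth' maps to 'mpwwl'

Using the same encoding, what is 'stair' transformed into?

suclv

Each letter shifts forward by its position index (0, 1, 2, …) — the shift grows by one for each successive letter.
On stair: s+0=s, t+1=u, a+2=c, i+3=l, r+4=v.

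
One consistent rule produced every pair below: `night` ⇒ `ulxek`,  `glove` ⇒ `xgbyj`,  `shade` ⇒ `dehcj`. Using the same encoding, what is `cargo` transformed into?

vhwxb

n(13)→u(20) and i(8)→l(11) fit y≡7x+7 (mod 26); the inverse of 7 mod 26 is 15. Each letter's alphabet position (a=0..z=25) is mapped through 7·x+7 mod 26 — an affine cipher.
For cargo: c(2)→7·2+7≡21=v; a(0)→7·0+7≡7=h; r(17)→7·17+7≡22=w; g(6)→7·6+7≡23=x; o(14)→7·14+7≡1=b (all mod 26).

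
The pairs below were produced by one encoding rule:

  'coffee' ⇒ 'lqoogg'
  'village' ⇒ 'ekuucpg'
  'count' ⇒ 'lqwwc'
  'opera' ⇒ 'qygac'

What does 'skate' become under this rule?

The rule splits by letter class: vowels +2, consonants +9.
For skate: s(cons)+9=b, k(cons)+9=t, a(vowel)+2=c, t(cons)+9=c, e(vowel)+2=g.

btccg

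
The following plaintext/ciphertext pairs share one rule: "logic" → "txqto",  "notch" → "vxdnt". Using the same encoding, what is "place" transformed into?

Each letter shifts forward by (position + 8), i.e. 8, 9, 10, … — the shift grows by one for each successive letter.
For place: p+8=x, l+9=u, a+10=k, c+11=n, e+12=q.

xuknq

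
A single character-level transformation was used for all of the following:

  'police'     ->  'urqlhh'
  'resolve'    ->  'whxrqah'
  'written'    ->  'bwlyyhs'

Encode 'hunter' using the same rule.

The shift depends on letter class: consonant p→u is +5, but vowel o→r is +3. Two shifts are in play — +3 for a/e/i/o/u, +5 for every other letter.
For hunter: h(cons)+5=m, u(vowel)+3=x, n(cons)+5=s, t(cons)+5=y, e(vowel)+3=h, r(cons)+5=w.

mxsyhw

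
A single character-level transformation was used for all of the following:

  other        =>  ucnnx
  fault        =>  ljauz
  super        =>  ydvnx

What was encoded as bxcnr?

vowel

Shifts by position in other: pos 0: o→u (+6), pos 1: t→c (+9), pos 2: h→n (+6), pos 3: e→n (+9) — repeating every 2. It's a Vigenère-style cipher with numeric key [6,9]: position i shifts by key[i mod 2].
Reversing it on bxcnr: b−6=v, x−9=o, c−6=w, n−9=e, r−6=l.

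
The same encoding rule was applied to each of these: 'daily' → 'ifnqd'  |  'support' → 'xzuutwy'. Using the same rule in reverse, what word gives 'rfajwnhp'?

Compare letters: d→i is +5, a→f is +5, i→n is +5 — a constant shift. This is a Caesar cipher with shift 5.
Reversing it on rfajwnhp: r−5=m, f−5=a, a−5=v, j−5=e, w−5=r, n−5=i, h−5=c, p−5=k.

maverick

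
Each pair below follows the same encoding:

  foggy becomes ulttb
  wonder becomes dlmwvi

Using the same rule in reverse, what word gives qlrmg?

joint

Each pair mirrors across the alphabet (f↔u, o↔l, g↔t): positions sum to 25. Each letter is replaced by its mirror in the alphabet: a↔z, b↔y, c↔x, and so on (the Atbash cipher).
Reversing it on qlrmg: q↔j, l↔o, r↔i, m↔n, g↔t.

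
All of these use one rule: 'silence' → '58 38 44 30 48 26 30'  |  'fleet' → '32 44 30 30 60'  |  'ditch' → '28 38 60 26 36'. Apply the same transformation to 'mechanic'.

46 30 26 36 22 48 38 26

With a=1..z=26, the number is 2·pos + 20.
For mechanic: m=13→46, e=5→30, c=3→26, h=8→36, a=1→22, n=14→48, i=9→38, c=3→26.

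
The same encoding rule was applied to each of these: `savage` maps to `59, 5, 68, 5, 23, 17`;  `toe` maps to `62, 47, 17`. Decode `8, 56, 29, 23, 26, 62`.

bright

s(#19)→59 and a(#1)→5: differences scale by 3, so n = 3·pos + 2. Each letter becomes 3×(its alphabet position, a=1..z=26) + 2.
Decoding 8, 56, 29, 23, 26, 62: 8→(8−2)÷3=2=b, 56→(56−2)÷3=18=r, 29→(29−2)÷3=9=i, 23→(23−2)÷3=7=g, 26→(26−2)÷3=8=h, 62→(62−2)÷3=20=t.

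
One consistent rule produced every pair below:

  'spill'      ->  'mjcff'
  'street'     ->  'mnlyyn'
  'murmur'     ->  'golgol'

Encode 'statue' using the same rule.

mnunoy

Compare letters: s→m is +20, p→j is +20, i→c is +20 — a constant shift. Every letter moves 20 places later in the alphabet, wrapping around z→a.
For statue: s+20=m, t+20=n, a+20=u, t+20=n, u+20=o, e+20=y.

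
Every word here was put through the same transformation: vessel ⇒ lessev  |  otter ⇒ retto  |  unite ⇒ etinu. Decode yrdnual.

The output letters match the input read backwards: vessel reversed is lessev. The word is simply reversed.
Reversing it on yrdnual: then reverse → laundry.

laundry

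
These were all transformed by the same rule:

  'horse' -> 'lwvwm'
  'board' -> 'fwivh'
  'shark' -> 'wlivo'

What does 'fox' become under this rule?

Vowels shift forward by 8 and consonants shift forward by 4.
On fox: f(cons)+4=j, o(vowel)+8=w, x(cons)+4=b.

jwb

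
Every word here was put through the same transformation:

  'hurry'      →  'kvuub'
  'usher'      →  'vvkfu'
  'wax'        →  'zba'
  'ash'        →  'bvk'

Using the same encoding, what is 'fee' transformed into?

The shift depends on letter class: consonant h→k is +3, but vowel u→v is +1. Vowels shift forward by 1 and consonants shift forward by 3.
For fee: f(cons)+3=i, e(vowel)+1=f, e(vowel)+1=f.

iff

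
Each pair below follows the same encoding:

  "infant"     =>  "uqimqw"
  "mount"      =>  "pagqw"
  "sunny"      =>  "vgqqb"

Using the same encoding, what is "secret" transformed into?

The shift depends on letter class: consonant n→q is +3, but vowel i→u is +12. Vowels shift forward by 12 and consonants shift forward by 3.
For secret: s(cons)+3=v, e(vowel)+12=q, c(cons)+3=f, r(cons)+3=u, e(vowel)+12=q, t(cons)+3=w.

vqfuqw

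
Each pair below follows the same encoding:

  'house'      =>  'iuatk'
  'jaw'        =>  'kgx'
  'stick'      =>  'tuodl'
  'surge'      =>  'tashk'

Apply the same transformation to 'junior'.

kaoous

The shift depends on letter class: consonant h→i is +1, but vowel o→u is +6. Vowels shift forward by 6 and consonants shift forward by 1.
Applying it to junior: j(cons)+1=k, u(vowel)+6=a, n(cons)+1=o, i(vowel)+6=o, o(vowel)+6=u, r(cons)+1=s.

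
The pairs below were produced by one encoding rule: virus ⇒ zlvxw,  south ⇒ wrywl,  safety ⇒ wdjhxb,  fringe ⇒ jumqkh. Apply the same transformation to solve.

wrpyi

Shifts by position in virus: pos 0: v→z (+4), pos 1: i→l (+3), pos 2: r→v (+4), pos 3: u→x (+3) — repeating every 2. A repeating key of period 2 is used — shifts +4, +3 over and over.
On solve: s+4=w, o+3=r, l+4=p, v+3=y, e+4=i.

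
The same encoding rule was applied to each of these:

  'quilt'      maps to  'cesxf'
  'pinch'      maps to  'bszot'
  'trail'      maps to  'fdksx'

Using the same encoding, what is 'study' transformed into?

The shift depends on letter class: consonant q→c is +12, but vowel u→e is +10. Vowels shift forward by 10 and consonants shift forward by 12.
For study: s(cons)+12=e, t(cons)+12=f, u(vowel)+10=e, d(cons)+12=p, y(cons)+12=k.

efepk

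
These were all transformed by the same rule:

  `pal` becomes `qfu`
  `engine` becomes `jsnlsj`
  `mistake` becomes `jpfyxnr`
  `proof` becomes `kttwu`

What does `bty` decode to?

The output letters match the input read backwards, each shifted +5: pal reversed is lap. The word is reversed, then every letter is shifted forward by 5.
Reversing it on bty: shift back: b−5=w, t−5=o, y−5=t → wot; then reverse → tow.

tow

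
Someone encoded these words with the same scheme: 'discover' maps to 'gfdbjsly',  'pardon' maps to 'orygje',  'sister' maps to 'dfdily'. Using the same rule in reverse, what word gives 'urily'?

d(3)→g(6) and i(8)→f(5) fit y≡5x+17 (mod 26); the inverse of 5 mod 26 is 21. Treating letters as 0–25, the rule is x ↦ 5x + 17 (mod 26).
Undoing it on urily: u(20)→21·(20−17)≡11=l; r(17)→21·(17−17)≡0=a; i(8)→21·(8−17)≡19=t; l(11)→21·(11−17)≡4=e; y(24)→21·(24−17)≡17=r (all mod 26).

later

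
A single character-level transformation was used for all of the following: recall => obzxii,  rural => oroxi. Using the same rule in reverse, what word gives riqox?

Compare letters: r→o is +23, e→b is +23, c→z is +23 — a constant shift. Each letter is shifted forward by 23 in the alphabet (a Caesar shift of +23).
Decoding riqox: r−23=u, i−23=l, q−23=t, o−23=r, x−23=a.

ultra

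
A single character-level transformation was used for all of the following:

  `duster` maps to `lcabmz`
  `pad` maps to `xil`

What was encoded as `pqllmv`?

Compare letters: d→l is +8, u→c is +8, s→a is +8 — a constant shift. Each letter is shifted forward by 8 in the alphabet (a Caesar shift of +8).
Undoing it on pqllmv: p−8=h, q−8=i, l−8=d, l−8=d, m−8=e, v−8=n.

hidden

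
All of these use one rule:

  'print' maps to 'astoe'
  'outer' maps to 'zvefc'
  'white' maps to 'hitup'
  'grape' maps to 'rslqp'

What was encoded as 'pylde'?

exact

Shifts by position in print: pos 0: p→a (+11), pos 1: r→s (+1), pos 2: i→t (+11), pos 3: n→o (+1) — repeating every 2. It's a Vigenère-style cipher with numeric key [11,1]: position i shifts by key[i mod 2].
Undoing it on pylde: p−11=e, y−1=x, l−11=a, d−1=c, e−11=t.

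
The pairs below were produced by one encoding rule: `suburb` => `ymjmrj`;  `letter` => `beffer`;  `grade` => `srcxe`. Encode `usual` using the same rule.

mymcb

s(18)→y(24) and u(20)→m(12) fit y≡7x+2 (mod 26); the inverse of 7 mod 26 is 15. Each letter's alphabet position (a=0..z=25) is mapped through 7·x+2 mod 26 — an affine cipher.
For usual: u(20)→7·20+2≡12=m; s(18)→7·18+2≡24=y; u(20)→7·20+2≡12=m; a(0)→7·0+2≡2=c; l(11)→7·11+2≡1=b (all mod 26).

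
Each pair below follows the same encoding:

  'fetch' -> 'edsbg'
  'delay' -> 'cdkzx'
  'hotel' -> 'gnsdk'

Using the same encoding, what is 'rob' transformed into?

It's a constant shift of +25 (ROT25).
On rob: r+25=q, o+25=n, b+25=a.

qna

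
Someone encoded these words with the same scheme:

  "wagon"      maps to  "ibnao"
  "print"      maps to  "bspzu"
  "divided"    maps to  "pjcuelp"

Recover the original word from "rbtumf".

family

Shifts by position in wagon: pos 0: w→i (+12), pos 1: a→b (+1), pos 2: g→n (+7), pos 3: o→a (+12), pos 4: n→o (+1) — repeating every 3. The shifts repeat in a cycle of length 3: positions 0,1,… shift by +12, +1, +7, then the pattern repeats.
Undoing it on rbtumf: r−12=f, b−1=a, t−7=m, u−12=i, m−1=l, f−7=y.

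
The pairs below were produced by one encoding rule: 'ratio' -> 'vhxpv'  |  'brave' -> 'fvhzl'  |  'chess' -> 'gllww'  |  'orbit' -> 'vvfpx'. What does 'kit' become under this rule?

The shift depends on letter class: consonant r→v is +4, but vowel a→h is +7. Vowels shift forward by 7 and consonants shift forward by 4.
For kit: k(cons)+4=o, i(vowel)+7=p, t(cons)+4=x.

opx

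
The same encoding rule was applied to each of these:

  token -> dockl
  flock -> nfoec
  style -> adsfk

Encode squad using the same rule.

augyh

t(19)→d(3) and o(14)→o(14) fit y≡3x+24 (mod 26); the inverse of 3 mod 26 is 9. This is an affine cipher: with a=0,…,z=25, each position x becomes (3x+24) mod 26.
Applying it to squad: s(18)→3·18+24≡0=a; q(16)→3·16+24≡20=u; u(20)→3·20+24≡6=g; a(0)→3·0+24≡24=y; d(3)→3·3+24≡7=h (all mod 26).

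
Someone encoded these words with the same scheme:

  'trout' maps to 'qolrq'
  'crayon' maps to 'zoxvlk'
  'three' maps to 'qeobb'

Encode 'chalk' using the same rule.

zexih

Every letter moves 23 places later in the alphabet, wrapping around z→a.
On chalk: c+23=z, h+23=e, a+23=x, l+23=i, k+23=h.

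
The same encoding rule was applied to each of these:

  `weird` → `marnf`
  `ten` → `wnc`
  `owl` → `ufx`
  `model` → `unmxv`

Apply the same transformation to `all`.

uuj

The output letters match the input read backwards, each shifted +9: weird reversed is driew. Two steps: reverse the string, then apply a Caesar shift of +9.
For all: reverse → lla; then shift: l+9=u, l+9=u, a+9=j.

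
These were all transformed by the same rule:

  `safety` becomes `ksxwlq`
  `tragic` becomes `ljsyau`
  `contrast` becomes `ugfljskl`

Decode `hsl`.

Compare letters: s→k is +18, a→s is +18, f→x is +18 — a constant shift. Every letter moves 18 places later in the alphabet, wrapping around z→a.
Decoding hsl: h−18=p, s−18=a, l−18=t.

pat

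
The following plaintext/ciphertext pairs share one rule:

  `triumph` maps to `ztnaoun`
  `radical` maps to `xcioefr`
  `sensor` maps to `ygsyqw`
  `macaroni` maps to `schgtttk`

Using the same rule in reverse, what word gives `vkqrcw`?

Shifts by position in triumph: pos 0: t→z (+6), pos 1: r→t (+2), pos 2: i→n (+5), pos 3: u→a (+6), pos 4: m→o (+2), pos 5: p→u (+5) — repeating every 3. The shifts repeat in a cycle of length 3: positions 0,1,… shift by +6, +2, +5, then the pattern repeats.
Reversing it on vkqrcw: v−6=p, k−2=i, q−5=l, r−6=l, c−2=a, w−5=r.

pillar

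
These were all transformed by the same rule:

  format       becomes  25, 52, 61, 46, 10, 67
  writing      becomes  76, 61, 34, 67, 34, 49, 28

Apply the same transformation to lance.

43, 10, 49, 16, 22

Each letter becomes 3×(its alphabet position, a=1..z=26) + 7.
For lance: l=12→43, a=1→10, n=14→49, c=3→16, e=5→22.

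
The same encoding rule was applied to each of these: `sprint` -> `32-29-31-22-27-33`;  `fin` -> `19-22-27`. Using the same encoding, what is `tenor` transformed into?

33-18-27-28-31

The number is (letter's place in the alphabet, a=1) + 13.
Applying it to tenor: t=20→33, e=5→18, n=14→27, o=15→28, r=18→31.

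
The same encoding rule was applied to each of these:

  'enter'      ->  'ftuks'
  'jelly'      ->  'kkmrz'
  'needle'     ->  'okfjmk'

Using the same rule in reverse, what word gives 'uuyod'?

Shifts by position in enter: pos 0: e→f (+1), pos 1: n→t (+6), pos 2: t→u (+1), pos 3: e→k (+6) — repeating every 2. The shifts repeat in a cycle of length 2: positions 0,1,… shift by +1, +6, then the pattern repeats.
Undoing it on uuyod: u−1=t, u−6=o, y−1=x, o−6=i, d−1=c.

toxic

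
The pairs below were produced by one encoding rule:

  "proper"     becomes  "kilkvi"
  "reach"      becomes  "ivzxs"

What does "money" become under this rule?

nlmvb

Each pair mirrors across the alphabet (p↔k, r↔i, o↔l): positions sum to 25. Each letter is replaced by its mirror in the alphabet: a↔z, b↔y, c↔x, and so on (the Atbash cipher).
Applying it to money: m↔n, o↔l, n↔m, e↔v, y↔b.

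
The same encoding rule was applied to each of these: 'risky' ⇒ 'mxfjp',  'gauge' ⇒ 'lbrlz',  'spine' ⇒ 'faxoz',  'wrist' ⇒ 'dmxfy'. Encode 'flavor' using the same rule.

scbkhm

r(17)→m(12) and i(8)→x(23) fit y≡19x+1 (mod 26); the inverse of 19 mod 26 is 11. Each letter's alphabet position (a=0..z=25) is mapped through 19·x+1 mod 26 — an affine cipher.
On flavor: f(5)→19·5+1≡18=s; l(11)→19·11+1≡2=c; a(0)→19·0+1≡1=b; v(21)→19·21+1≡10=k; o(14)→19·14+1≡7=h; r(17)→19·17+1≡12=m (all mod 26).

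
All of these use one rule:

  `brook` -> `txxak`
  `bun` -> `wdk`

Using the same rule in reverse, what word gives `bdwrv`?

The output letters match the input read backwards, each shifted +9: brook reversed is koorb. Read the word backwards and shift each letter +9.
Undoing it on bdwrv: shift back: b−9=s, d−9=u, w−9=n, r−9=i, v−9=m → sunim; then reverse → minus.

minus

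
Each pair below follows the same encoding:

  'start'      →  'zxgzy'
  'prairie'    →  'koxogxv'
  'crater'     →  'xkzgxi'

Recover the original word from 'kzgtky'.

senate

The output letters match the input read backwards, each shifted +6: start reversed is trats. Two steps: reverse the string, then apply a Caesar shift of +6.
Reversing it on kzgtky: shift back: k−6=e, z−6=t, g−6=a, t−6=n, k−6=e, y−6=s → etanes; then reverse → senate.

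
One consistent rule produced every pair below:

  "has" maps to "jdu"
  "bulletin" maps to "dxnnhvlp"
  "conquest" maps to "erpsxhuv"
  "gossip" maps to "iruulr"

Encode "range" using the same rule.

The shift depends on letter class: consonant h→j is +2, but vowel a→d is +3. The rule splits by letter class: vowels +3, consonants +2.
Applying it to range: r(cons)+2=t, a(vowel)+3=d, n(cons)+2=p, g(cons)+2=i, e(vowel)+3=h.

tdpih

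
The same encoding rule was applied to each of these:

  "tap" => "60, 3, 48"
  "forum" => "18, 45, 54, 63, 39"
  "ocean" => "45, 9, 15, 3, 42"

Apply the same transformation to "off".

45, 18, 18

t(#20)→60 and a(#1)→3: differences scale by 3, so n = 3·pos + 0. The formula is n = 3×(alphabet index, a=1).
Applying it to off: o=15→45, f=6→18, f=6→18.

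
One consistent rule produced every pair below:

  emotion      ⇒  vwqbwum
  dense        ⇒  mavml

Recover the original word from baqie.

waist

The output letters match the input read backwards, each shifted +8: emotion reversed is noitome. The word is reversed, then every letter is shifted forward by 8.
Decoding baqie: shift back: b−8=t, a−8=s, q−8=i, i−8=a, e−8=w → tsiaw; then reverse → waist.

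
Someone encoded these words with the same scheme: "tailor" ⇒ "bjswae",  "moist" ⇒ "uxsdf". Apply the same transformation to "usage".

cbkrq

In tailor: t→b is +8, a→j is +9, i→s is +10, l→w is +11 — the shift increases by 1 each position. Each letter shifts forward by (position + 8), i.e. 8, 9, 10, … — the shift grows by one for each successive letter.
On usage: u+8=c, s+9=b, a+10=k, g+11=r, e+12=q.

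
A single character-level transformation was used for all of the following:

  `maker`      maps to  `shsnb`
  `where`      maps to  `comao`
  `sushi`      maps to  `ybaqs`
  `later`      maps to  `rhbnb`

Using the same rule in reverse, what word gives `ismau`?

In maker: m→s is +6, a→h is +7, k→s is +8, e→n is +9 — the shift increases by 1 each position. Letter i (0-indexed) is shifted by i+6, so successive shifts are 6, 7, 8, ….
Decoding ismau: i−6=c, s−7=l, m−8=e, a−9=r, u−10=k.

clerk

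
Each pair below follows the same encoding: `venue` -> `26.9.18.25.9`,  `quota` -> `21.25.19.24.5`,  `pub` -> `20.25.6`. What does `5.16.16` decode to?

Letters become their 1-based position plus 4 (so a→5, b→6, …).
Reversing it on 5.16.16: 5→(5−4)÷1=1=a, 16→(16−4)÷1=12=l, 16→(16−4)÷1=12=l.

all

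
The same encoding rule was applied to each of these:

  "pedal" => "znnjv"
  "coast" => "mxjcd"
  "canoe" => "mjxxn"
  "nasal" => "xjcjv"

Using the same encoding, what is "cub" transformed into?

mdl

The shift depends on letter class: consonant p→z is +10, but vowel e→n is +9. Two shifts are in play — +9 for a/e/i/o/u, +10 for every other letter.
For cub: c(cons)+10=m, u(vowel)+9=d, b(cons)+10=l.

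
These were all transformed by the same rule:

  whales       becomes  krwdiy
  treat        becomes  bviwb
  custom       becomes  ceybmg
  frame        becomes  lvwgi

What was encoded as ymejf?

sound

w(22)→k(10) and h(7)→r(17) fit y≡3x+22 (mod 26); the inverse of 3 mod 26 is 9. Treating letters as 0–25, the rule is x ↦ 3x + 22 (mod 26).
Reversing it on ymejf: y(24)→9·(24−22)≡18=s; m(12)→9·(12−22)≡14=o; e(4)→9·(4−22)≡20=u; j(9)→9·(9−22)≡13=n; f(5)→9·(5−22)≡3=d (all mod 26).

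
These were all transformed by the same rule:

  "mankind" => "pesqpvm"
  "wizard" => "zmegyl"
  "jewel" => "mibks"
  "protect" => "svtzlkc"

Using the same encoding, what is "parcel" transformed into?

Letter i (0-indexed) is shifted by i+3, so successive shifts are 3, 4, 5, ….
For parcel: p+3=s, a+4=e, r+5=w, c+6=i, e+7=l, l+8=t.

sewilt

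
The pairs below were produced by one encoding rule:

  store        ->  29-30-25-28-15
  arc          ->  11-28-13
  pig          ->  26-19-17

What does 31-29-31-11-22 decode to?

usual

Each letter is replaced by its alphabet position (a=1..z=26) + 10.
Undoing it on 31-29-31-11-22: 31→(31−10)÷1=21=u, 29→(29−10)÷1=19=s, 31→(31−10)÷1=21=u, 11→(11−10)÷1=1=a, 22→(22−10)÷1=12=l.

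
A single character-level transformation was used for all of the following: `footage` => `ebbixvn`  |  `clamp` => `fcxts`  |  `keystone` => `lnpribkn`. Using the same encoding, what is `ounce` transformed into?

f(5)→e(4) and o(14)→b(1) fit y≡17x+23 (mod 26); the inverse of 17 mod 26 is 23. This is an affine cipher: with a=0,…,z=25, each position x becomes (17x+23) mod 26.
On ounce: o(14)→17·14+23≡1=b; u(20)→17·20+23≡25=z; n(13)→17·13+23≡10=k; c(2)→17·2+23≡5=f; e(4)→17·4+23≡13=n (all mod 26).

bzkfn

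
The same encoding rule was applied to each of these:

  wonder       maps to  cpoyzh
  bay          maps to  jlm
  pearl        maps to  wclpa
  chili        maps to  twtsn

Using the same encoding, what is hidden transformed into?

ypoots

The output letters match the input read backwards, each shifted +11: wonder reversed is rednow. The word is reversed, then every letter is shifted forward by 11.
Applying it to hidden: reverse → neddih; then shift: n+11=y, e+11=p, d+11=o, d+11=o, i+11=t, h+11=s.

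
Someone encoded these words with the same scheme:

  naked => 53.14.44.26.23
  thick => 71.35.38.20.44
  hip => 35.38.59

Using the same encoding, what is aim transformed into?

14.38.50

n(#14)→53 and a(#1)→14: differences scale by 3, so n = 3·pos + 11. Each letter becomes 3×(its alphabet position, a=1..z=26) + 11.
On aim: a=1→14, i=9→38, m=13→50.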